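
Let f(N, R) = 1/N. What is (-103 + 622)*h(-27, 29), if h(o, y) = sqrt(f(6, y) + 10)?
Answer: 173*sqrt(366)/2 ≈ 1654.8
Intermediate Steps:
h(o, y) = sqrt(366)/6 (h(o, y) = sqrt(1/6 + 10) = sqrt(61/6) = sqrt(366)/6)
(-103 + 622)*h(-27, 29) = (-103 + 622)*(sqrt(366)/6) = 519*(sqrt(366)/6) = 173*sqrt(366)/2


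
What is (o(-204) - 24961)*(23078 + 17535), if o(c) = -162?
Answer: -1020320399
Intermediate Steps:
(o(-204) - 24961)*(23078 + 17535) = (-162 - 24961)*(23078 + 17535) = -25123*40613 = -1020320399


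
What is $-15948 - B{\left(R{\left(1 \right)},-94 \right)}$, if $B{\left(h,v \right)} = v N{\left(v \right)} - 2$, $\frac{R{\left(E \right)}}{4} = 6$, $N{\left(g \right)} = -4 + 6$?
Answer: $-15758$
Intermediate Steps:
$N{\left(g \right)} = 2$
$R{\left(E \right)} = 24$ ($R{\left(E \right)} = 4 \cdot 6 = 24$)
$B{\left(h,v \right)} = -2 + 2 v$ ($B{\left(h,v \right)} = v 2 - 2 = 2 v - 2 = -2 + 2 v$)
$-15948 - B{\left(R{\left(1 \right)},-94 \right)} = -15948 - \left(-2 + 2 \left(-94\right)\right) = -15948 - \left(-2 - 188\right) = -15948 - -190 = -15948 + 190 = -15758$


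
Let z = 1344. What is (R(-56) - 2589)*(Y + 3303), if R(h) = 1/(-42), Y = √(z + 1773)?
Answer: -119721639/14 - 108739*√3117/42 ≈ -8.6961e+6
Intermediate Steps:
Y = √3117 (Y = √(1344 + 1773) = √3117 ≈ 55.830)
R(h) = -1/42
(R(-56) - 2589)*(Y + 3303) = (-1/42 - 2589)*(√3117 + 3303) = -108739*(3303 + √3117)/42 = -119721639/14 - 108739*√3117/42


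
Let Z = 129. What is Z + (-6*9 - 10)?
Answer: 65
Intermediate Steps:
Z + (-6*9 - 10) = 129 + (-6*9 - 10) = 129 + (-54 - 10) = 129 - 64 = 65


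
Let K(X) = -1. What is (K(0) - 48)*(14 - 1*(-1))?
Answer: -735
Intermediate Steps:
(K(0) - 48)*(14 - 1*(-1)) = (-1 - 48)*(14 - 1*(-1)) = -49*(14 + 1) = -49*15 = -735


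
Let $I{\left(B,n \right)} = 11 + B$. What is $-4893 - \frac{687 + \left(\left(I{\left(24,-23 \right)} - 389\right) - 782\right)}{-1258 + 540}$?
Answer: $- \frac{3513623}{718} \approx -4893.6$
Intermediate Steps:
$-4893 - \frac{687 + \left(\left(I{\left(24,-23 \right)} - 389\right) - 782\right)}{-1258 + 540} = -4893 - \frac{687 + \left(\left(\left(11 + 24\right) - 389\right) - 782\right)}{-1258 + 540} = -4893 - \frac{687 + \left(\left(35 - 389\right) - 782\right)}{-718} = -4893 - \left(687 - 1136\right) \left(- \frac{1}{718}\right) = -4893 - \left(-449\right) \left(- \frac{1}{718}\right) = -4893 - \frac{449}{718} = - \frac{3513623}{718}$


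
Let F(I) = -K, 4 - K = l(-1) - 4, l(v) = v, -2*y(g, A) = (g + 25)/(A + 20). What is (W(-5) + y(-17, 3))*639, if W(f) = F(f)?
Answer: -134829/23 ≈ -5862.1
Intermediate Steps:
y(g, A) = -(25 + g)/(2*(20 + A)) (y(g, A) = -(g + 25)/(2*(A + 20)) = -(25 + g)/(2*(20 + A)))
K = 9 (K = 4 - (-1 - 4) = 4 - 1*(-5) = 4 + 5 = 9)
F(I) = -9 (F(I) = -1*9 = -9)
W(f) = -9
(W(-5) + y(-17, 3))*639 = (-9 + (-25 - 1*(-17))/(2*(20 + 3)))*639 = (-9 + (½)*(-25 + 17)/23)*639 = (-9 + (½)*(1/23)*(-8))*639 = (-9 - 4/23)*639 = -211/23*639 = -134829/23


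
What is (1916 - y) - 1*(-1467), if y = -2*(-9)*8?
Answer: 3239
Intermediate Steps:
y = 144 (y = -(-18)*8 = -1*(-144) = 144)
(1916 - y) - 1*(-1467) = (1916 - 1*144) - 1*(-1467) = (1916 - 144) + 1467 = 1772 + 1467 = 3239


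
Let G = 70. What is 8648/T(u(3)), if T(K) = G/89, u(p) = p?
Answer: 384836/35 ≈ 10995.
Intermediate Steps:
T(K) = 70/89
8648/T(u(3)) = 8648/(70/89) = 8648*(89/70) = 384836/35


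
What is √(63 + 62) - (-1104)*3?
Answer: 3312 + 5*√5 ≈ 3323.2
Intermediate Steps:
√(63 + 62) - (-1104)*3 = √125 - 46*(-72) = 5*√5 + 3312 = 3312 + 5*√5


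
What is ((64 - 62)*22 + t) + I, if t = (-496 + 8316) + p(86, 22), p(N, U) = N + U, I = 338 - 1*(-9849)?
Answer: 18159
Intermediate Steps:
I = 10187 (I = 338 + 9849 = 10187)
t = 7928 (t = (-496 + 8316) + (86 + 22) = 7820 + 108 = 7928)
((64 - 62)*22 + t) + I = ((64 - 62)*22 + 7928) + 10187 = (2*22 + 7928) + 10187 = (44 + 7928) + 10187 = 7972 + 10187 = 18159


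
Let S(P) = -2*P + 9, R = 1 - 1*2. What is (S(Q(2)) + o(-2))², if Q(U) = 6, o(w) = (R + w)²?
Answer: 36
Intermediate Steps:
R = -1 (R = 1 - 2 = -1)
o(w) = (-1 + w)²
S(P) = 9 - 2*P
(S(Q(2)) + o(-2))² = ((9 - 2*6) + (-1 - 2)²)² = ((9 - 12) + (-3)²)² = (-3 + 9)² = 6² = 36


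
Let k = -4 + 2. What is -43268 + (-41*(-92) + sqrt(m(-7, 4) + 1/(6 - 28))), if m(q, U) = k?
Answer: -39496 + 3*I*sqrt(110)/22 ≈ -39496.0 + 1.4302*I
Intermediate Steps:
k = -2
m(q, U) = -2
-43268 + (-41*(-92) + sqrt(m(-7, 4) + 1/(6 - 28))) = -43268 + (-41*(-92) + sqrt(-2 + 1/(6 - 28))) = -43268 + (3772 + sqrt(-2 + 1/(-22))) = -43268 + (3772 + sqrt(-2 - 1/22)) = -43268 + (3772 + sqrt(-45/22)) = -43268 + (3772 + 3*I*sqrt(110)/22) = -39496 + 3*I*sqrt(110)/22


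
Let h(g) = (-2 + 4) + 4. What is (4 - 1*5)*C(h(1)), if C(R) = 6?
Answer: -6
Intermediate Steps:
h(g) = 6 (h(g) = 2 + 4 = 6)
(4 - 1*5)*C(h(1)) = (4 - 1*5)*6 = (4 - 5)*6 = -1*6 = -6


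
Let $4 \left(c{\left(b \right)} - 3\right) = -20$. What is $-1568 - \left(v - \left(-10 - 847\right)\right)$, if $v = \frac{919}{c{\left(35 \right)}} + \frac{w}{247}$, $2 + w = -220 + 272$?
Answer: $- \frac{971057}{494} \approx -1965.7$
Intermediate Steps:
$w = 50$ ($w = -2 + \left(-220 + 272\right) = -2 + 52 = 50$)
$c{\left(b \right)} = -2$ ($c{\left(b \right)} = 3 + \frac{1}{4} \left(-20\right) = 3 - 5 = -2$)
$v = - \frac{226893}{494}$ ($v = \frac{919}{-2} + \frac{50}{247} = 919 \left(- \frac{1}{2}\right) + 50 \cdot \frac{1}{247} = - \frac{919}{2} + \frac{50}{247} = - \frac{226893}{494} \approx -459.3$)
$-1568 - \left(v - \left(-10 - 847\right)\right) = -1568 - \left(- \frac{226893}{494} - \left(-10 - 847\right)\right) = -1568 - \left(- \frac{226893}{494} - -857\right) = -1568 - \left(- \frac{226893}{494} + 857\right) = -1568 - \frac{196465}{494} = - \frac{971057}{494}$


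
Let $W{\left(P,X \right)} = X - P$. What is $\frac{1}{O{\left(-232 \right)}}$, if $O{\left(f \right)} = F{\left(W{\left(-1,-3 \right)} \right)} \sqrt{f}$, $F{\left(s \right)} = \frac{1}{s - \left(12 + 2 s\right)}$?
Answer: $\frac{5 i \sqrt{58}}{58} \approx 0.65653 i$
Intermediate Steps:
$F{\left(s \right)} = \frac{1}{-12 - s}$ ($F{\left(s \right)} = \frac{1}{s - \left(12 + 2 s\right)} = \frac{1}{-12 - s}$)
$O{\left(f \right)} = - \frac{\sqrt{f}}{10}$ ($O{\left(f \right)} = - \frac{1}{12 - 2} \sqrt{f} = - \frac{1}{10} \sqrt{f} = \left(-1\right) \frac{1}{10} \sqrt{f} = - \frac{\sqrt{f}}{10}$)
$\frac{1}{O{\left(-232 \right)}} = \frac{1}{\left(- \frac{1}{10}\right) \sqrt{-232}} = \frac{1}{\left(- \frac{1}{10}\right) 2 i \sqrt{58}} = \frac{1}{\left(- \frac{1}{5}\right) i \sqrt{58}} = \frac{5 i \sqrt{58}}{58}$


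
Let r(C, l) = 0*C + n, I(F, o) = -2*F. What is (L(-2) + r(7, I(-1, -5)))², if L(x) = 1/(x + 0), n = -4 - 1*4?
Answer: 289/4 ≈ 72.250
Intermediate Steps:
n = -8 (n = -4 - 4 = -8)
L(x) = 1/x
r(C, l) = -8 (r(C, l) = 0*C - 8 = 0 - 8 = -8)
(L(-2) + r(7, I(-1, -5)))² = (1/(-2) - 8)² = (-½ - 8)² = (-17/2)² = 289/4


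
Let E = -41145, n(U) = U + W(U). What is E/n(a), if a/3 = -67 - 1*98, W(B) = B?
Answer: 2743/66 ≈ 41.561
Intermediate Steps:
a = -495 (a = 3*(-67 - 1*98) = 3*(-67 - 98) = 3*(-165) = -495)
n(U) = 2*U (n(U) = U + U = 2*U)
E/n(a) = -41145/(2*(-495)) = -41145/(-990) = -41145*(-1/990) = 2743/66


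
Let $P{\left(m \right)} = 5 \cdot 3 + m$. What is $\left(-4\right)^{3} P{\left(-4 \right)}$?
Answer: $-704$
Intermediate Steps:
$P{\left(m \right)} = 15 + m$
$\left(-4\right)^{3} P{\left(-4 \right)} = \left(-4\right)^{3} \left(15 - 4\right) = \left(-64\right) 11 = -704$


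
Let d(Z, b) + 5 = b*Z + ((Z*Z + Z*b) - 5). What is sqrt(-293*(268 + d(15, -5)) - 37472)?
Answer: I*sqrt(135041) ≈ 367.48*I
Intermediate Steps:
d(Z, b) = -10 + Z**2 + 2*Z*b (d(Z, b) = -5 + (b*Z + ((Z*Z + Z*b) - 5)) = -5 + (Z*b + ((Z**2 + Z*b) - 5)) = -5 + (Z*b + (-5 + Z**2 + Z*b)) = -5 + (-5 + Z**2 + 2*Z*b) = -10 + Z**2 + 2*Z*b)
sqrt(-293*(268 + d(15, -5)) - 37472) = sqrt(-293*(268 + (-10 + 15**2 + 2*15*(-5))) - 37472) = sqrt(-293*(268 + (-10 + 225 - 150)) - 37472) = sqrt(-293*(268 + 65) - 37472) = sqrt(-293*333 - 37472) = sqrt(-97569 - 37472) = sqrt(-135041) = I*sqrt(135041)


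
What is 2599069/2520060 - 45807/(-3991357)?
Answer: 10489248635053/10058459121420 ≈ 1.0428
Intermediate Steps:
2599069/2520060 - 45807/(-3991357) = 2599069*(1/2520060) - 45807*(-1/3991357) = 2599069/2520060 + 45807/3991357 = 10489248635053/10058459121420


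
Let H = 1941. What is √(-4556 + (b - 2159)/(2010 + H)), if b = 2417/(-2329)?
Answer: 2*I*√10717324043264953/3067293 ≈ 67.502*I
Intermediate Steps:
b = -2417/2329 (b = 2417*(-1/2329) = -2417/2329 ≈ -1.0378)
√(-4556 + (b - 2159)/(2010 + H)) = √(-4556 + (-2417/2329 - 2159)/(2010 + 1941)) = √(-4556 - 5030728/2329/3951) = √(-4556 - 5030728/2329*1/3951) = √(-4556 - 5030728/9201879) = √(-41928791452/9201879) = 2*I*√10717324043264953/3067293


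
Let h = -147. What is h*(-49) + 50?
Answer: 7253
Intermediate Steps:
h*(-49) + 50 = -147*(-49) + 50 = 7203 + 50 = 7253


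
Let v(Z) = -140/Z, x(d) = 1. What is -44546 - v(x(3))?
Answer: -44406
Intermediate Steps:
-44546 - v(x(3)) = -44546 - (-140)/1 = -44546 - (-140) = -44546 - 1*(-140) = -44546 + 140 = -44406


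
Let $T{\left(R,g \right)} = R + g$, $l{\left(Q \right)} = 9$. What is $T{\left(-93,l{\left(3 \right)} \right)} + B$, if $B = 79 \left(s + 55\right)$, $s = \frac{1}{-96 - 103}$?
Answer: $\frac{847860}{199} \approx 4260.6$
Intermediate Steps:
$s = - \frac{1}{199}$ ($s = \frac{1}{-199} = - \frac{1}{199} \approx -0.0050251$)
$B = \frac{864576}{199}$ ($B = 79 \left(- \frac{1}{199} + 55\right) = 79 \cdot \frac{10944}{199} = \frac{864576}{199} \approx 4344.6$)
$T{\left(-93,l{\left(3 \right)} \right)} + B = \left(-93 + 9\right) + \frac{864576}{199} = -84 + \frac{864576}{199} = \frac{847860}{199}$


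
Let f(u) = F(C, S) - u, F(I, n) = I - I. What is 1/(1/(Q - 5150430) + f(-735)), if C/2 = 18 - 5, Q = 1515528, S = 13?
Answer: 3634902/2671652969 ≈ 0.0013605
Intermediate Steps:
C = 26 (C = 2*(18 - 5) = 2*13 = 26)
F(I, n) = 0
f(u) = -u (f(u) = 0 - u = -u)
1/(1/(Q - 5150430) + f(-735)) = 1/(1/(1515528 - 5150430) - 1*(-735)) = 1/(1/(-3634902) + 735) = 1/(-1/3634902 + 735) = 1/(2671652969/3634902) = 3634902/2671652969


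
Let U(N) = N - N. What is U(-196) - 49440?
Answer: -49440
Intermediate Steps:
U(N) = 0
U(-196) - 49440 = 0 - 49440 = -49440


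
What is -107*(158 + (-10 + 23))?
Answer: -18297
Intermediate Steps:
-107*(158 + (-10 + 23)) = -107*(158 + 13) = -107*171 = -18297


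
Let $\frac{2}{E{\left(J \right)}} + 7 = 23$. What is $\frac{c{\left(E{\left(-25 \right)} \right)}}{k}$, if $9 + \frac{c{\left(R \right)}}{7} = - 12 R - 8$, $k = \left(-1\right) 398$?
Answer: $\frac{259}{796} \approx 0.32538$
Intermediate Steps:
$E{\left(J \right)} = \frac{1}{8}$ ($E{\left(J \right)} = \frac{2}{-7 + 23} = \frac{2}{16} = 2 \cdot \frac{1}{16} = \frac{1}{8}$)
$k = -398$
$c{\left(R \right)} = -119 - 84 R$ ($c{\left(R \right)} = -63 + 7 \left(- 12 R - 8\right) = -63 + 7 \left(-8 - 12 R\right) = -63 - \left(56 + 84 R\right) = -119 - 84 R$)
$\frac{c{\left(E{\left(-25 \right)} \right)}}{k} = \frac{-119 - \frac{21}{2}}{-398} = \left(-119 - \frac{21}{2}\right) \left(- \frac{1}{398}\right) = \left(- \frac{259}{2}\right) \left(- \frac{1}{398}\right) = \frac{259}{796}$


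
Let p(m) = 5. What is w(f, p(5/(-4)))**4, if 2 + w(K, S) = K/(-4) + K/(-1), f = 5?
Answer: 1185921/256 ≈ 4632.5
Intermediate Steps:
w(K, S) = -2 - 5*K/4 (w(K, S) = -2 + (K/(-4) + K/(-1)) = -2 + (K*(-1/4) + K*(-1)) = -2 + (-K/4 - K) = -2 - 5*K/4)
w(f, p(5/(-4)))**4 = (-2 - 5/4*5)**4 = (-2 - 25/4)**4 = (-33/4)**4 = 1185921/256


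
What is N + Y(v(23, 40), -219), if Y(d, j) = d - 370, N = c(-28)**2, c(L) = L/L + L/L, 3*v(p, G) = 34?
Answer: -1064/3 ≈ -354.67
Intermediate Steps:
v(p, G) = 34/3 (v(p, G) = (1/3)*34 = 34/3)
c(L) = 2 (c(L) = 1 + 1 = 2)
N = 4 (N = 2**2 = 4)
Y(d, j) = -370 + d
N + Y(v(23, 40), -219) = 4 + (-370 + 34/3) = 4 - 1076/3 = -1064/3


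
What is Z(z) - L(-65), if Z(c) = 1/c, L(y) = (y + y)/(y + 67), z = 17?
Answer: 1106/17 ≈ 65.059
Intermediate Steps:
L(y) = 2*y/(67 + y) (L(y) = (2*y)/(67 + y) = 2*y/(67 + y))
Z(z) - L(-65) = 1/17 - 2*(-65)/(67 - 65) = 1/17 - 2*(-65)/2 = 1/17 - 1*(-65) = 1/17 + 65 = 1106/17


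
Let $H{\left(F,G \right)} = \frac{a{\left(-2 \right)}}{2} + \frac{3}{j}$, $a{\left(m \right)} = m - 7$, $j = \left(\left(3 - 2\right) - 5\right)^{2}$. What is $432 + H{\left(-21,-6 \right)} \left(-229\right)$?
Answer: $\frac{22713}{16} \approx 1419.6$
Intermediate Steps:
$j = 16$ ($j = \left(1 - 5\right)^{2} = \left(-4\right)^{2} = 16$)
$a{\left(m \right)} = -7 + m$ ($a{\left(m \right)} = m - 7 = -7 + m$)
$H{\left(F,G \right)} = - \frac{69}{16}$ ($H{\left(F,G \right)} = \frac{-7 - 2}{2} + \frac{3}{16} = \left(-9\right) \frac{1}{2} + 3 \cdot \frac{1}{16} = - \frac{9}{2} + \frac{3}{16} = - \frac{69}{16}$)
$432 + H{\left(-21,-6 \right)} \left(-229\right) = 432 - - \frac{15801}{16} = 432 + \frac{15801}{16} = \frac{22713}{16}$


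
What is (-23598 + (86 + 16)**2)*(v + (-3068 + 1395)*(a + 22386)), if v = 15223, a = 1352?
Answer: 523781362494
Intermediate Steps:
(-23598 + (86 + 16)**2)*(v + (-3068 + 1395)*(a + 22386)) = (-23598 + (86 + 16)**2)*(15223 + (-3068 + 1395)*(1352 + 22386)) = (-23598 + 102**2)*(15223 - 1673*23738) = (-23598 + 10404)*(15223 - 39713674) = -13194*(-39698451) = 523781362494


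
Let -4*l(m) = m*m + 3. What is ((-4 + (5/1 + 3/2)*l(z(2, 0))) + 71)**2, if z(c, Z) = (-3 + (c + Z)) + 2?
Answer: 14641/4 ≈ 3660.3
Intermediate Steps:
z(c, Z) = -1 + Z + c (z(c, Z) = (-3 + (Z + c)) + 2 = (-3 + Z + c) + 2 = -1 + Z + c)
l(m) = -3/4 - m**2/4 (l(m) = -(m*m + 3)/4 = -(m**2 + 3)/4 = -(3 + m**2)/4 = -3/4 - m**2/4)
((-4 + (5/1 + 3/2)*l(z(2, 0))) + 71)**2 = ((-4 + (5/1 + 3/2)*(-3/4 - (-1 + 0 + 2)**2/4)) + 71)**2 = ((-4 + (5*1 + 3*(1/2))*(-3/4 - 1/4*1**2)) + 71)**2 = ((-4 + (5 + 3/2)*(-3/4 - 1/4*1)) + 71)**2 = ((-4 + 13*(-3/4 - 1/4)/2) + 71)**2 = ((-4 + (13/2)*(-1)) + 71)**2 = ((-4 - 13/2) + 71)**2 = (-21/2 + 71)**2 = (121/2)**2 = 14641/4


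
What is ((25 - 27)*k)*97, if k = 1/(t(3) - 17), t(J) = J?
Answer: 97/7 ≈ 13.857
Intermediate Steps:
k = -1/14 (k = 1/(3 - 17) = 1/(-14) = -1/14 ≈ -0.071429)
((25 - 27)*k)*97 = ((25 - 27)*(-1/14))*97 = -2*(-1/14)*97 = (⅐)*97 = 97/7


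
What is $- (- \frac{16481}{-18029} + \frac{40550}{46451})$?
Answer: $- \frac{1496634881}{837465079} \approx -1.7871$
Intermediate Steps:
$- (- \frac{16481}{-18029} + \frac{40550}{46451}) = - (\left(-16481\right) \left(- \frac{1}{18029}\right) + 40550 \cdot \frac{1}{46451}) = - (\frac{16481}{18029} + \frac{40550}{46451}) = \left(-1\right) \frac{1496634881}{837465079} = - \frac{1496634881}{837465079}$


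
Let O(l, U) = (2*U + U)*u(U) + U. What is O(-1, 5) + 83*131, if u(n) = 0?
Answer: 10878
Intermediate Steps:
O(l, U) = U (O(l, U) = (2*U + U)*0 + U = (3*U)*0 + U = 0 + U = U)
O(-1, 5) + 83*131 = 5 + 83*131 = 5 + 10873 = 10878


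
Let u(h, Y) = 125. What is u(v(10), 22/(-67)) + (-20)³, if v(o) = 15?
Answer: -7875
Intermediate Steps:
u(v(10), 22/(-67)) + (-20)³ = 125 + (-20)³ = 125 - 8000 = -7875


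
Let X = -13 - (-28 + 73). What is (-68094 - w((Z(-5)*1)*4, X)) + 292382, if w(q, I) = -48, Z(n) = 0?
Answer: 224336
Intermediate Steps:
X = -58 (X = -13 - 1*45 = -13 - 45 = -58)
(-68094 - w((Z(-5)*1)*4, X)) + 292382 = (-68094 - 1*(-48)) + 292382 = (-68094 + 48) + 292382 = -68046 + 292382 = 224336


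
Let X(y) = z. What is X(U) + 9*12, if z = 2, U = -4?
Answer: 110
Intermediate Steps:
X(y) = 2
X(U) + 9*12 = 2 + 9*12 = 2 + 108 = 110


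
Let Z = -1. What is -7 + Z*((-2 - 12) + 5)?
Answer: 2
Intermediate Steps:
-7 + Z*((-2 - 12) + 5) = -7 - ((-2 - 12) + 5) = -7 - (-14 + 5) = -7 - 1*(-9) = -7 + 9 = 2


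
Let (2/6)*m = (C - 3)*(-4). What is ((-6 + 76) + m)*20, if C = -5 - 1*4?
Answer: 4280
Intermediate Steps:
C = -9 (C = -5 - 4 = -9)
m = 144 (m = 3*((-9 - 3)*(-4)) = 3*(-12*(-4)) = 3*48 = 144)
((-6 + 76) + m)*20 = ((-6 + 76) + 144)*20 = (70 + 144)*20 = 214*20 = 4280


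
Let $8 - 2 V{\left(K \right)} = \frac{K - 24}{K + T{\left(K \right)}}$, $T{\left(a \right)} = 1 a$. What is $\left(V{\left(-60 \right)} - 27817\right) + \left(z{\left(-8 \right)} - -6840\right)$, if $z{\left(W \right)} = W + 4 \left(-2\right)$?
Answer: $- \frac{419787}{20} \approx -20989.0$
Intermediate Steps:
$T{\left(a \right)} = a$
$V{\left(K \right)} = 4 - \frac{-24 + K}{4 K}$ ($V{\left(K \right)} = 4 - \frac{\left(K - 24\right) \frac{1}{K + K}}{2} = 4 - \frac{\left(-24 + K\right) \frac{1}{2 K}}{2} = 4 - \frac{\frac{1}{2} \frac{1}{K} \left(-24 + K\right)}{2} = 4 - \frac{-24 + K}{4 K}$)
$z{\left(W \right)} = -8 + W$ ($z{\left(W \right)} = W - 8 = -8 + W$)
$\left(V{\left(-60 \right)} - 27817\right) + \left(z{\left(-8 \right)} - -6840\right) = \left(\left(\frac{15}{4} + \frac{6}{-60}\right) - 27817\right) - -6824 = \left(\left(\frac{15}{4} + 6 \left(- \frac{1}{60}\right)\right) - 27817\right) + \left(-16 + 6840\right) = \left(\left(\frac{15}{4} - \frac{1}{10}\right) - 27817\right) + 6824 = \left(\frac{73}{20} - 27817\right) + 6824 = - \frac{556267}{20} + 6824 = - \frac{419787}{20}$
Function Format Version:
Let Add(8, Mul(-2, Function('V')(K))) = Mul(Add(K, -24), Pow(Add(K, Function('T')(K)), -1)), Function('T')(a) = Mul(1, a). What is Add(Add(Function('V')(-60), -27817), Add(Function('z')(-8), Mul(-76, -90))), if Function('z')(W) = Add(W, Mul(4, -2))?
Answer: Rational(-419787, 20) ≈ -20989.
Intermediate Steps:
Function('T')(a) = a
Function('V')(K) = Add(4, Mul(Rational(-1, 4), Pow(K, -1), Add(-24, K))) (Function('V')(K) = Add(4, Mul(Rational(-1, 2), Mul(Add(K, -24), Pow(Add(K, K), -1)))) = Add(4, Mul(Rational(-1, 2), Mul(Add(-24, K), Pow(Mul(2, K), -1)))) = Add(4, Mul(Rational(-1, 2), Mul(Add(-24, K), Mul(Rational(1, 2), Pow(K, -1))))) = Add(4, Mul(Rational(-1, 2), Mul(Rational(1, 2), Pow(K, -1), Add(-24, K)))) = Add(4, Mul(Rational(-1, 4), Pow(K, -1), Add(-24, K))))
Function('z')(W) = Add(-8, W) (Function('z')(W) = Add(W, -8) = Add(-8, W))
Add(Add(Function('V')(-60), -27817), Add(Function('z')(-8), Mul(-76, -90))) = Add(Add(Add(Rational(15, 4), Mul(6, Pow(-60, -1))), -27817), Add(Add(-8, -8), Mul(-76, -90))) = Add(Add(Add(Rational(15, 4), Mul(6, Rational(-1, 60))), -27817), Add(-16, 6840)) = Add(Add(Add(Rational(15, 4), Rational(-1, 10)), -27817), 6824) = Add(Add(Rational(73, 20), -27817), 6824) = Add(Rational(-556267, 20), 6824) = Rational(-419787, 20)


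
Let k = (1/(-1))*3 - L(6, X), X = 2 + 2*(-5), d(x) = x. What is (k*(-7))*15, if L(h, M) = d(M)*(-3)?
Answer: 2835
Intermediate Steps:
X = -8 (X = 2 - 10 = -8)
L(h, M) = -3*M (L(h, M) = M*(-3) = -3*M)
k = -27 (k = (1/(-1))*3 - (-3)*(-8) = (1*(-1))*3 - 1*24 = -1*3 - 24 = -3 - 24 = -27)
(k*(-7))*15 = -27*(-7)*15 = 189*15 = 2835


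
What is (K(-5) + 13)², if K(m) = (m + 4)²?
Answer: 196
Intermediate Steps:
K(m) = (4 + m)²
(K(-5) + 13)² = ((4 - 5)² + 13)² = ((-1)² + 13)² = (1 + 13)² = 14² = 196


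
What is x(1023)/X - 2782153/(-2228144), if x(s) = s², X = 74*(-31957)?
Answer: 2123734090489/2634577518896 ≈ 0.80610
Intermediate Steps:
X = -2364818
x(1023)/X - 2782153/(-2228144) = 1023²/(-2364818) - 2782153/(-2228144) = 1046529*(-1/2364818) - 2782153*(-1/2228144) = -1046529/2364818 + 2782153/2228144 = 2123734090489/2634577518896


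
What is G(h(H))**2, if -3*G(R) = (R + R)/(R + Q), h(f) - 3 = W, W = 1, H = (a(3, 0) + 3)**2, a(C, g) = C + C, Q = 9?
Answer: 64/1521 ≈ 0.042078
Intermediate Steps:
a(C, g) = 2*C
H = 81 (H = (2*3 + 3)**2 = (6 + 3)**2 = 9**2 = 81)
h(f) = 4 (h(f) = 3 + 1 = 4)
G(R) = -2*R/(3*(9 + R)) (G(R) = -(R + R)/(3*(R + 9)) = -2*R/(3*(9 + R)))
G(h(H))**2 = (-2*4/(27 + 3*4))**2 = (-2*4/(27 + 12))**2 = (-2*4/39)**2 = (-2*4*1/39)**2 = (-8/39)**2 = 64/1521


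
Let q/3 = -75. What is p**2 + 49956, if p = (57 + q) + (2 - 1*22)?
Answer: 85300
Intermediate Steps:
q = -225 (q = 3*(-75) = -225)
p = -188 (p = (57 - 225) + (2 - 1*22) = -168 + (2 - 22) = -168 - 20 = -188)
p**2 + 49956 = (-188)**2 + 49956 = 35344 + 49956 = 85300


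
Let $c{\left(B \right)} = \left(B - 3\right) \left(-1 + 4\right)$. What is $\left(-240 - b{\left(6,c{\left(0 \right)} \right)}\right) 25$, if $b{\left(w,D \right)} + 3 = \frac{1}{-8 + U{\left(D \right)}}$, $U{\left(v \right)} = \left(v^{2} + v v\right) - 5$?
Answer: $- \frac{882850}{149} \approx -5925.2$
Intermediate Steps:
$c{\left(B \right)} = -9 + 3 B$ ($c{\left(B \right)} = \left(-3 + B\right) 3 = -9 + 3 B$)
$U{\left(v \right)} = -5 + 2 v^{2}$ ($U{\left(v \right)} = \left(v^{2} + v^{2}\right) - 5 = 2 v^{2} - 5 = -5 + 2 v^{2}$)
$b{\left(w,D \right)} = -3 + \frac{1}{-13 + 2 D^{2}}$ ($b{\left(w,D \right)} = -3 + \frac{1}{-8 + \left(-5 + 2 D^{2}\right)} = -3 + \frac{1}{-13 + 2 D^{2}}$)
$\left(-240 - b{\left(6,c{\left(0 \right)} \right)}\right) 25 = \left(-240 - \frac{2 \left(20 - 3 \left(-9 + 3 \cdot 0\right)^{2}\right)}{-13 + 2 \left(-9 + 3 \cdot 0\right)^{2}}\right) 25 = \left(-240 - \frac{2 \left(20 - 3 \left(-9 + 0\right)^{2}\right)}{-13 + 2 \left(-9 + 0\right)^{2}}\right) 25 = \left(-240 - \frac{2 \left(20 - 3 \left(-9\right)^{2}\right)}{-13 + 2 \left(-9\right)^{2}}\right) 25 = \left(-240 - \frac{2 \left(20 - 243\right)}{-13 + 2 \cdot 81}\right) 25 = \left(-240 - \frac{2 \left(20 - 243\right)}{-13 + 162}\right) 25 = \left(-240 - 2 \cdot \frac{1}{149} \left(-223\right)\right) 25 = \left(-240 - - \frac{446}{149}\right) 25 = \left(-240 + \frac{446}{149}\right) 25 = \left(- \frac{35314}{149}\right) 25 = - \frac{882850}{149}$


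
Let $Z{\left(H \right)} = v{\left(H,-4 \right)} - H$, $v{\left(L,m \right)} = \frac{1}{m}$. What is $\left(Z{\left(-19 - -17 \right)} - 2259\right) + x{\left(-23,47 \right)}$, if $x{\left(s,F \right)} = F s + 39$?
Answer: $- \frac{13197}{4} \approx -3299.3$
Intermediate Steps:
$x{\left(s,F \right)} = 39 + F s$
$Z{\left(H \right)} = - \frac{1}{4} - H$ ($Z{\left(H \right)} = \frac{1}{-4} - H = - \frac{1}{4} - H$)
$\left(Z{\left(-19 - -17 \right)} - 2259\right) + x{\left(-23,47 \right)} = \left(\left(- \frac{1}{4} - \left(-19 - -17\right)\right) - 2259\right) + \left(39 + 47 \left(-23\right)\right) = \left(\left(- \frac{1}{4} - \left(-19 + 17\right)\right) - 2259\right) + \left(39 - 1081\right) = \left(\left(- \frac{1}{4} - -2\right) - 2259\right) - 1042 = \left(\left(- \frac{1}{4} + 2\right) - 2259\right) - 1042 = \left(\frac{7}{4} - 2259\right) - 1042 = - \frac{9029}{4} - 1042 = - \frac{13197}{4}$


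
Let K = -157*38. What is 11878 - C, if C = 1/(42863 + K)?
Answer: 438262565/36897 ≈ 11878.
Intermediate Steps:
K = -5966
C = 1/36897 (C = 1/(42863 - 5966) = 1/36897 ≈ 2.7102e-5)
11878 - C = 11878 - 1*1/36897 = 11878 - 1/36897 = 438262565/36897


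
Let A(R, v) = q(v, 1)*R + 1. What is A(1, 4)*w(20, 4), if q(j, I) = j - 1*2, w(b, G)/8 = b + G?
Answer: 576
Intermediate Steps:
w(b, G) = 8*G + 8*b (w(b, G) = 8*(b + G) = 8*(G + b) = 8*G + 8*b)
q(j, I) = -2 + j (q(j, I) = j - 2 = -2 + j)
A(R, v) = 1 + R*(-2 + v) (A(R, v) = (-2 + v)*R + 1 = R*(-2 + v) + 1 = 1 + R*(-2 + v))
A(1, 4)*w(20, 4) = (1 + 1*(-2 + 4))*(8*4 + 8*20) = (1 + 1*2)*(32 + 160) = (1 + 2)*192 = 3*192 = 576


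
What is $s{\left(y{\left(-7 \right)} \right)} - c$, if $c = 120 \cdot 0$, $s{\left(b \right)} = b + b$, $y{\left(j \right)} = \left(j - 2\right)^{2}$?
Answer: $162$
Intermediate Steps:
$y{\left(j \right)} = \left(-2 + j\right)^{2}$
$s{\left(b \right)} = 2 b$
$c = 0$
$s{\left(y{\left(-7 \right)} \right)} - c = 2 \left(-2 - 7\right)^{2} - 0 = 2 \left(-9\right)^{2} + 0 = 2 \cdot 81 + 0 = 162 + 0 = 162$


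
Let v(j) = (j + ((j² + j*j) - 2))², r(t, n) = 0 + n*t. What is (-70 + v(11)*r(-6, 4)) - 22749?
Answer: -1534843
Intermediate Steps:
r(t, n) = n*t
v(j) = (-2 + j + 2*j²)² (v(j) = (j + ((j² + j²) - 2))² = (j + (2*j² - 2))² = (j + (-2 + 2*j²))² = (-2 + j + 2*j²)²)
(-70 + v(11)*r(-6, 4)) - 22749 = (-70 + (-2 + 11 + 2*11²)²*(4*(-6))) - 22749 = (-70 + (-2 + 11 + 2*121)²*(-24)) - 22749 = (-70 + (-2 + 11 + 242)²*(-24)) - 22749 = (-70 + 251²*(-24)) - 22749 = (-70 + 63001*(-24)) - 22749 = (-70 - 1512024) - 22749 = -1512094 - 22749 = -1534843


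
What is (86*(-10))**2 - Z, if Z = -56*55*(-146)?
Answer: 289920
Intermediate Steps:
Z = 449680 (Z = -3080*(-146) = 449680)
(86*(-10))**2 - Z = (86*(-10))**2 - 1*449680 = (-860)**2 - 449680 = 739600 - 449680 = 289920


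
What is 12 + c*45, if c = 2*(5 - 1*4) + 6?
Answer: 372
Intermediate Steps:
c = 8 (c = 2*(5 - 4) + 6 = 2*1 + 6 = 2 + 6 = 8)
12 + c*45 = 12 + 8*45 = 12 + 360 = 372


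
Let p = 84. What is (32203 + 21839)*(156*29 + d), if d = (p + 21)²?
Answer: 840299058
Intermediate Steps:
d = 11025 (d = (84 + 21)² = 105² = 11025)
(32203 + 21839)*(156*29 + d) = (32203 + 21839)*(156*29 + 11025) = 54042*(4524 + 11025) = 54042*15549 = 840299058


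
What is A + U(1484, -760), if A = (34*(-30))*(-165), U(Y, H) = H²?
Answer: 745900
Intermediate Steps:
A = 168300 (A = -1020*(-165) = 168300)
A + U(1484, -760) = 168300 + (-760)² = 168300 + 577600 = 745900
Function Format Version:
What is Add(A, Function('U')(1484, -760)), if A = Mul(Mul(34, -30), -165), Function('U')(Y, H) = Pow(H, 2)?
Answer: 745900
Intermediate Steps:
A = 168300 (A = Mul(-1020, -165) = 168300)
Add(A, Function('U')(1484, -760)) = Add(168300, Pow(-760, 2)) = Add(168300, 577600) = 745900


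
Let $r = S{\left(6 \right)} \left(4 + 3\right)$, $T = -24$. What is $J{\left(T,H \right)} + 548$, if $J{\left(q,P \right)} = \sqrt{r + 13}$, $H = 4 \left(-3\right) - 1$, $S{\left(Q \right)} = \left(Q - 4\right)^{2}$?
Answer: $548 + \sqrt{41} \approx 554.4$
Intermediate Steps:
$S{\left(Q \right)} = \left(-4 + Q\right)^{2}$
$r = 28$ ($r = \left(-4 + 6\right)^{2} \left(4 + 3\right) = 2^{2} \cdot 7 = 4 \cdot 7 = 28$)
$H = -13$ ($H = -12 - 1 = -13$)
$J{\left(q,P \right)} = \sqrt{41}$ ($J{\left(q,P \right)} = \sqrt{28 + 13} = \sqrt{41}$)
$J{\left(T,H \right)} + 548 = \sqrt{41} + 548 = 548 + \sqrt{41}$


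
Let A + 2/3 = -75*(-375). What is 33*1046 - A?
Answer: 19181/3 ≈ 6393.7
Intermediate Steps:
A = 84373/3 (A = -⅔ - 75*(-375) = -⅔ + 28125 = 84373/3 ≈ 28124.)
33*1046 - A = 33*1046 - 1*84373/3 = 34518 - 84373/3 = 19181/3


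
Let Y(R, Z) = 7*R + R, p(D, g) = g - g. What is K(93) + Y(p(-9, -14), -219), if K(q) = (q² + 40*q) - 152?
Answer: 12217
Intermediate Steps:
K(q) = -152 + q² + 40*q
p(D, g) = 0
Y(R, Z) = 8*R
K(93) + Y(p(-9, -14), -219) = (-152 + 93² + 40*93) + 8*0 = (-152 + 8649 + 3720) + 0 = 12217 + 0 = 12217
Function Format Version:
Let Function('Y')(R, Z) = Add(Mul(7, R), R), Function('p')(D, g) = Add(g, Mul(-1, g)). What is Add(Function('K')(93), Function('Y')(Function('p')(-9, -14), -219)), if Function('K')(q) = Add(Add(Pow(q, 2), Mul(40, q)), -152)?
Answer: 12217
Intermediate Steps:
Function('K')(q) = Add(-152, Pow(q, 2), Mul(40, q))
Function('p')(D, g) = 0
Function('Y')(R, Z) = Mul(8, R)
Add(Function('K')(93), Function('Y')(Function('p')(-9, -14), -219)) = Add(Add(-152, Pow(93, 2), Mul(40, 93)), Mul(8, 0)) = Add(Add(-152, 8649, 3720), 0) = Add(12217, 0) = 12217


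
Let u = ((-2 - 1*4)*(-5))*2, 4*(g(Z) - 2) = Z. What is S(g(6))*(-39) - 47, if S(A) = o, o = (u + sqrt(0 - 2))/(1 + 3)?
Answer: -632 - 39*I*sqrt(2)/4 ≈ -632.0 - 13.789*I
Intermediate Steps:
g(Z) = 2 + Z/4
u = 60 (u = ((-2 - 4)*(-5))*2 = -6*(-5)*2 = 30*2 = 60)
o = 15 + I*sqrt(2)/4 (o = (60 + sqrt(0 - 2))/(1 + 3) = (60 + sqrt(-2))/4 = (60 + I*sqrt(2))*(1/4) = 15 + I*sqrt(2)/4 ≈ 15.0 + 0.35355*I)
S(A) = 15 + I*sqrt(2)/4
S(g(6))*(-39) - 47 = (15 + I*sqrt(2)/4)*(-39) - 47 = (-585 - 39*I*sqrt(2)/4) - 47 = -632 - 39*I*sqrt(2)/4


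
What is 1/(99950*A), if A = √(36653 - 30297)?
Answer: √1589/317641100 ≈ 1.2549e-7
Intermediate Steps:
A = 2*√1589 (A = √6356 = 2*√1589 ≈ 79.724)
1/(99950*A) = 1/(99950*((2*√1589))) = (√1589/3178)/99950 = √1589/317641100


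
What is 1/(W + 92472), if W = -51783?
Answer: 1/40689 ≈ 2.4577e-5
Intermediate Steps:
1/(W + 92472) = 1/(-51783 + 92472) = 1/40689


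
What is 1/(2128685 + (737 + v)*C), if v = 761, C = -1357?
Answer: 1/95899 ≈ 1.0428e-5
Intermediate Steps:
1/(2128685 + (737 + v)*C) = 1/(2128685 + (737 + 761)*(-1357)) = 1/(2128685 + 1498*(-1357)) = 1/(2128685 - 2032786) = 1/95899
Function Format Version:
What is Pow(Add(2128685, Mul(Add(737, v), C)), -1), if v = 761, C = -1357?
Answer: Rational(1, 95899) ≈ 1.0428e-5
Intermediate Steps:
Pow(Add(2128685, Mul(Add(737, v), C)), -1) = Pow(Add(2128685, Mul(Add(737, 761), -1357)), -1) = Pow(Add(2128685, Mul(1498, -1357)), -1) = Pow(Add(2128685, -2032786), -1) = Pow(95899, -1) = Rational(1, 95899)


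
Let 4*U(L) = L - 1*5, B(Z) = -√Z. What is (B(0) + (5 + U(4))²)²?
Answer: 130321/256 ≈ 509.07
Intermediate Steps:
U(L) = -5/4 + L/4 (U(L) = (L - 1*5)/4 = (L - 5)/4 = (-5 + L)/4 = -5/4 + L/4)
(B(0) + (5 + U(4))²)² = (-√0 + (5 + (-5/4 + (¼)*4))²)² = (-1*0 + (5 + (-5/4 + 1))²)² = (0 + (5 - ¼)²)² = (0 + (19/4)²)² = (0 + 361/16)² = (361/16)² = 130321/256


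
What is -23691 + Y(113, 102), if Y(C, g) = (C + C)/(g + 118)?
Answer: -2605897/110 ≈ -23690.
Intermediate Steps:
Y(C, g) = 2*C/(118 + g) (Y(C, g) = (2*C)/(118 + g) = 2*C/(118 + g))
-23691 + Y(113, 102) = -23691 + 2*113/(118 + 102) = -23691 + 2*113/220 = -23691 + 2*113*(1/220) = -23691 + 113/110 = -2605897/110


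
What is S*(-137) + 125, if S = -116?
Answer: 16017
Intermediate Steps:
S*(-137) + 125 = -116*(-137) + 125 = 15892 + 125 = 16017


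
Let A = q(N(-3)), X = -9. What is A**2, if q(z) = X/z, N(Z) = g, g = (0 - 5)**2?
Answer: 81/625 ≈ 0.12960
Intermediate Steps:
g = 25 (g = (-5)**2 = 25)
N(Z) = 25
q(z) = -9/z
A = -9/25 ≈ -0.36000
A**2 = (-9/25)**2 = 81/625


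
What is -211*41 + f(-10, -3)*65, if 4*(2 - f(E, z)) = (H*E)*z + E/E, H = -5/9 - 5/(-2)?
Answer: -56911/6 ≈ -9485.2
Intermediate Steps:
H = 35/18 (H = -5*1/9 - 5*(-1/2) = -5/9 + 5/2 = 35/18 ≈ 1.9444)
f(E, z) = 7/4 - 35*E*z/72 (f(E, z) = 2 - ((35*E/18)*z + E/E)/4 = 2 - (35*E*z/18 + 1)/4 = 2 - (1 + 35*E*z/18)/4 = 2 + (-1/4 - 35*E*z/72) = 7/4 - 35*E*z/72)
-211*41 + f(-10, -3)*65 = -211*41 + (7/4 - 35/72*(-10)*(-3))*65 = -8651 + (7/4 - 175/12)*65 = -8651 - 77/6*65 = -8651 - 5005/6 = -56911/6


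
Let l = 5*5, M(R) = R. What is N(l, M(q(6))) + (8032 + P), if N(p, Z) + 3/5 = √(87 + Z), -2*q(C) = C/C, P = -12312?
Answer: -21403/5 + √346/2 ≈ -4271.3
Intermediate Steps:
q(C) = -½ (q(C) = -C/(2*C) = -½*1 = -½)
l = 25
N(p, Z) = -⅗ + √(87 + Z)
N(l, M(q(6))) + (8032 + P) = (-⅗ + √(87 - ½)) + (8032 - 12312) = (-⅗ + √(173/2)) - 4280 = (-⅗ + √346/2) - 4280 = -21403/5 + √346/2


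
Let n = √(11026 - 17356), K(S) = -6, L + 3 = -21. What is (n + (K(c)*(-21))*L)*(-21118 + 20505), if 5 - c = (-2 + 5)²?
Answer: 1853712 - 613*I*√6330 ≈ 1.8537e+6 - 48771.0*I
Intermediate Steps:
L = -24 (L = -3 - 21 = -24)
c = -4 (c = 5 - (-2 + 5)² = 5 - 1*3² = 5 - 1*9 = 5 - 9 = -4)
n = I*√6330 (n = √(-6330) = I*√6330 ≈ 79.561*I)
(n + (K(c)*(-21))*L)*(-21118 + 20505) = (I*√6330 - 6*(-21)*(-24))*(-21118 + 20505) = (I*√6330 + 126*(-24))*(-613) = (I*√6330 - 3024)*(-613) = (-3024 + I*√6330)*(-613) = 1853712 - 613*I*√6330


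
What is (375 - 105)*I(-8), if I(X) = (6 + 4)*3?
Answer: 8100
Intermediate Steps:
I(X) = 30 (I(X) = 10*3 = 30)
(375 - 105)*I(-8) = (375 - 105)*30 = 270*30 = 8100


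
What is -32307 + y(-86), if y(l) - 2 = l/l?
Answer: -32304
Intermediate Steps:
y(l) = 3 (y(l) = 2 + l/l = 2 + 1 = 3)
-32307 + y(-86) = -32307 + 3 = -32304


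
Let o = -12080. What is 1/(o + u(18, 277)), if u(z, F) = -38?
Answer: -1/12118 ≈ -8.2522e-5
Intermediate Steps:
1/(o + u(18, 277)) = 1/(-12080 - 38) = 1/(-12118) = -1/12118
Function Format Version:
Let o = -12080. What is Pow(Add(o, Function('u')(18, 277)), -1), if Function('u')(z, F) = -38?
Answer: Rational(-1, 12118) ≈ -8.2522e-5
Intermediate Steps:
Pow(Add(o, Function('u')(18, 277)), -1) = Pow(Add(-12080, -38), -1) = Pow(-12118, -1) = Rational(-1, 12118)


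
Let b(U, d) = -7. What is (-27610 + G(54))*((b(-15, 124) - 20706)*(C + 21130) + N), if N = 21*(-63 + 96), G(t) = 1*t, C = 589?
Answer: 12396478672424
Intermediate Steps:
G(t) = t
N = 693 (N = 21*33 = 693)
(-27610 + G(54))*((b(-15, 124) - 20706)*(C + 21130) + N) = (-27610 + 54)*((-7 - 20706)*(589 + 21130) + 693) = -27556*(-20713*21719 + 693) = -27556*(-449865647 + 693) = -27556*(-449864954) = 12396478672424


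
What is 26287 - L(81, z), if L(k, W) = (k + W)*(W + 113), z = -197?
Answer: 16543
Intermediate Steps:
L(k, W) = (113 + W)*(W + k) (L(k, W) = (W + k)*(113 + W) = (113 + W)*(W + k))
26287 - L(81, z) = 26287 - ((-197)² + 113*(-197) + 113*81 - 197*81) = 26287 - (38809 - 22261 + 9153 - 15957) = 26287 - 1*9744 = 26287 - 9744 = 16543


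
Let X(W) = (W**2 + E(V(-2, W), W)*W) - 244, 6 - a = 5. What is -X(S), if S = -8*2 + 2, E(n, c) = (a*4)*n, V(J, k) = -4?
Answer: -176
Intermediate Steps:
a = 1 (a = 6 - 1*5 = 6 - 5 = 1)
E(n, c) = 4*n (E(n, c) = (1*4)*n = 4*n)
S = -14 (S = -16 + 2 = -14)
X(W) = -244 + W**2 - 16*W (X(W) = (W**2 + (4*(-4))*W) - 244 = (W**2 - 16*W) - 244 = -244 + W**2 - 16*W)
-X(S) = -(-244 + (-14)**2 - 16*(-14)) = -(-244 + 196 + 224) = -1*176 = -176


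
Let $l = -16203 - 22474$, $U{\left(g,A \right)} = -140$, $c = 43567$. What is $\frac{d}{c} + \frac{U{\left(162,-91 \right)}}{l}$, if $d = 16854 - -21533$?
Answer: $\frac{1490793379}{1685040859} \approx 0.88472$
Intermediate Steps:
$d = 38387$ ($d = 16854 + 21533 = 38387$)
$l = -38677$
$\frac{d}{c} + \frac{U{\left(162,-91 \right)}}{l} = \frac{38387}{43567} - \frac{140}{-38677} = 38387 \cdot \frac{1}{43567} - - \frac{140}{38677} = \frac{38387}{43567} + \frac{140}{38677} = \frac{1490793379}{1685040859}$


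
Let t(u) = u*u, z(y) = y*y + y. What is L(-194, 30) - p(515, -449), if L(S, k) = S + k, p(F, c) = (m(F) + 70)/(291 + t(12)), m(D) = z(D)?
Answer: -67430/87 ≈ -775.06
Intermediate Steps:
z(y) = y + y**2 (z(y) = y**2 + y = y + y**2)
t(u) = u**2
m(D) = D*(1 + D)
p(F, c) = 14/87 + F*(1 + F)/435 (p(F, c) = (F*(1 + F) + 70)/(291 + 12**2) = (70 + F*(1 + F))/(291 + 144) = (70 + F*(1 + F))/435 = (70 + F*(1 + F))*(1/435) = 14/87 + F*(1 + F)/435)
L(-194, 30) - p(515, -449) = (-194 + 30) - (14/87 + (1/435)*515*(1 + 515)) = -164 - (14/87 + (1/435)*515*516) = -164 - (14/87 + 17716/29) = -164 - 1*53162/87 = -164 - 53162/87 = -67430/87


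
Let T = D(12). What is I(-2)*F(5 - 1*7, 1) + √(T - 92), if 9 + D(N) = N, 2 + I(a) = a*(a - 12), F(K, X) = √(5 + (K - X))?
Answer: 26*√2 + I*√89 ≈ 36.77 + 9.434*I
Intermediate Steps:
F(K, X) = √(5 + K - X)
I(a) = -2 + a*(-12 + a) (I(a) = -2 + a*(a - 12) = -2 + a*(-12 + a))
D(N) = -9 + N
T = 3 (T = -9 + 12 = 3)
I(-2)*F(5 - 1*7, 1) + √(T - 92) = (-2 + (-2)² - 12*(-2))*√(5 + (5 - 1*7) - 1*1) + √(3 - 92) = (-2 + 4 + 24)*√(5 + (5 - 7) - 1) + √(-89) = 26*√(5 - 2 - 1) + I*√89 = 26*√2 + I*√89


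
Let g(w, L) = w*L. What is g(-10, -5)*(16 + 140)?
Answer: 7800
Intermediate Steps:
g(w, L) = L*w
g(-10, -5)*(16 + 140) = (-5*(-10))*(16 + 140) = 50*156 = 7800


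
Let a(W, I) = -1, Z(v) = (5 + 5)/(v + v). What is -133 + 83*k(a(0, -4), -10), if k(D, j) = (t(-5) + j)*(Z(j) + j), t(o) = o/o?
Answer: 15421/2 ≈ 7710.5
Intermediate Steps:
Z(v) = 5/v (Z(v) = 10/((2*v)) = 10*(1/(2*v)) = 5/v)
t(o) = 1
k(D, j) = (1 + j)*(j + 5/j) (k(D, j) = (1 + j)*(5/j + j) = (1 + j)*(j + 5/j))
-133 + 83*k(a(0, -4), -10) = -133 + 83*(5 - 10 + (-10)² + 5/(-10)) = -133 + 83*(5 - 10 + 100 + 5*(-⅒)) = -133 + 83*(5 - 10 + 100 - ½) = -133 + 83*(189/2) = -133 + 15687/2 = 15421/2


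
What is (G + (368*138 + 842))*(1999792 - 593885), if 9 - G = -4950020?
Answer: 7031861776085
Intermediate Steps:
G = 4950029 (G = 9 - 1*(-4950020) = 9 + 4950020 = 4950029)
(G + (368*138 + 842))*(1999792 - 593885) = (4950029 + (368*138 + 842))*(1999792 - 593885) = (4950029 + (50784 + 842))*1405907 = (4950029 + 51626)*1405907 = 5001655*1405907 = 7031861776085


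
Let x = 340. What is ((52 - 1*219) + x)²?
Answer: 29929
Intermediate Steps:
((52 - 1*219) + x)² = ((52 - 1*219) + 340)² = ((52 - 219) + 340)² = (-167 + 340)² = 173² = 29929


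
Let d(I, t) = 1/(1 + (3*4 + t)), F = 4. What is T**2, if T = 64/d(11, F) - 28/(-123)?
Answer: 17916357904/15129 ≈ 1.1842e+6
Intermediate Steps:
d(I, t) = 1/(13 + t) (d(I, t) = 1/(1 + (12 + t)) = 1/(13 + t))
T = 133852/123 (T = 64/(1/(13 + 4)) - 28/(-123) = 64/(1/17) - 28*(-1/123) = 64/(1/17) + 28/123 = 64*17 + 28/123 = 1088 + 28/123 = 133852/123 ≈ 1088.2)
T**2 = (133852/123)**2 = 17916357904/15129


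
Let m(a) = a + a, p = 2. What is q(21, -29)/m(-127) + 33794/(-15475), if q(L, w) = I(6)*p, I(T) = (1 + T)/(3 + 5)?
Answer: -34443029/15722600 ≈ -2.1907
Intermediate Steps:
I(T) = 1/8 + T/8 (I(T) = (1 + T)/8 = (1 + T)*(1/8) = 1/8 + T/8)
q(L, w) = 7/4 (q(L, w) = (1/8 + (1/8)*6)*2 = (1/8 + 3/4)*2 = (7/8)*2 = 7/4)
m(a) = 2*a
q(21, -29)/m(-127) + 33794/(-15475) = 7/(4*((2*(-127)))) + 33794/(-15475) = (7/4)/(-254) + 33794*(-1/15475) = (7/4)*(-1/254) - 33794/15475 = -7/1016 - 33794/15475 = -34443029/15722600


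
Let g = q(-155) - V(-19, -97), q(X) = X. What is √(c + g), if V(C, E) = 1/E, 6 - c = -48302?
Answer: 11*√3744394/97 ≈ 219.44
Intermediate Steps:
c = 48308 (c = 6 - 1*(-48302) = 6 + 48302 = 48308)
g = -15034/97 (g = -155 - 1/(-97) = -155 - 1*(-1/97) = -155 + 1/97 = -15034/97 ≈ -154.99)
√(c + g) = √(48308 - 15034/97) = √(4670842/97) = 11*√3744394/97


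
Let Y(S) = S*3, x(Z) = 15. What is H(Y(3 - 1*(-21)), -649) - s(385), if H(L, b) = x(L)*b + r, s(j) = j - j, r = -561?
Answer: -10296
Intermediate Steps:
s(j) = 0
Y(S) = 3*S
H(L, b) = -561 + 15*b (H(L, b) = 15*b - 561 = -561 + 15*b)
H(Y(3 - 1*(-21)), -649) - s(385) = (-561 + 15*(-649)) - 1*0 = (-561 - 9735) + 0 = -10296 + 0 = -10296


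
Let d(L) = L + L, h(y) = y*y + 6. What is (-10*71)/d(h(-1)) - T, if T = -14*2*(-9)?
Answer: -2119/7 ≈ -302.71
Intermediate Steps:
h(y) = 6 + y**2 (h(y) = y**2 + 6 = 6 + y**2)
d(L) = 2*L
T = 252 (T = -28*(-9) = 252)
(-10*71)/d(h(-1)) - T = (-10*71)/((2*(6 + (-1)**2))) - 1*252 = -710*1/(2*(6 + 1)) - 252 = -710/(2*7) - 252 = -710/14 - 252 = -710*1/14 - 252 = -355/7 - 252 = -2119/7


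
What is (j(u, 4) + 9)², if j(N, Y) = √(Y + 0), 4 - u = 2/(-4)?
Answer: 121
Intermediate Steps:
u = 9/2 (u = 4 - 2/(-4) = 4 - 2*(-1)/4 = 4 - 1*(-½) = 4 + ½ = 9/2 ≈ 4.5000)
j(N, Y) = √Y
(j(u, 4) + 9)² = (√4 + 9)² = (2 + 9)² = 11² = 121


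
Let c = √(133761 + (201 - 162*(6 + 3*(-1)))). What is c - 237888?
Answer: -237888 + 14*√681 ≈ -2.3752e+5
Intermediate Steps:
c = 14*√681 (c = √(133761 + (201 - 162*(6 - 3))) = √(133761 + (201 - 162*3)) = √(133761 + (201 - 486)) = √(133761 - 285) = √133476 = 14*√681 ≈ 365.34)
c - 237888 = 14*√681 - 237888 = -237888 + 14*√681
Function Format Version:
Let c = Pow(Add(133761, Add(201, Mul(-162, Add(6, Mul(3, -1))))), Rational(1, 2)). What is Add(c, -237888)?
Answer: Add(-237888, Mul(14, Pow(681, Rational(1, 2)))) ≈ -2.3752e+5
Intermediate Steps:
c = Mul(14, Pow(681, Rational(1, 2))) (c = Pow(Add(133761, Add(201, Mul(-162, Add(6, -3)))), Rational(1, 2)) = Pow(Add(133761, Add(201, Mul(-162, 3))), Rational(1, 2)) = Pow(Add(133761, Add(201, -486)), Rational(1, 2)) = Pow(Add(133761, -285), Rational(1, 2)) = Pow(133476, Rational(1, 2)) = Mul(14, Pow(681, Rational(1, 2))) ≈ 365.34)
Add(c, -237888) = Add(Mul(14, Pow(681, Rational(1, 2))), -237888) = Add(-237888, Mul(14, Pow(681, Rational(1, 2))))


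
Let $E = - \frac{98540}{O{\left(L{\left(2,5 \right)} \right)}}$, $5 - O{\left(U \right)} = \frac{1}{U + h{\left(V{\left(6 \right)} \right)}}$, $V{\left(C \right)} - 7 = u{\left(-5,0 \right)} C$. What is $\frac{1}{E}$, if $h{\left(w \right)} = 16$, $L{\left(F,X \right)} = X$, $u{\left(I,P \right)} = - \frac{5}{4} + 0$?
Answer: $- \frac{2}{39795} \approx -5.0258 \cdot 10^{-5}$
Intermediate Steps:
$u{\left(I,P \right)} = - \frac{5}{4}$ ($u{\left(I,P \right)} = \left(-5\right) \frac{1}{4} + 0 = - \frac{5}{4} + 0 = - \frac{5}{4}$)
$V{\left(C \right)} = 7 - \frac{5 C}{4}$
$O{\left(U \right)} = 5 - \frac{1}{16 + U}$ ($O{\left(U \right)} = 5 - \frac{1}{U + 16} = 5 - \frac{1}{16 + U}$)
$E = - \frac{39795}{2}$ ($E = - \frac{98540}{\frac{1}{16 + 5} \left(79 + 5 \cdot 5\right)} = - \frac{98540}{\frac{1}{21} \left(79 + 25\right)} = - \frac{98540}{\frac{1}{21} \cdot 104} = - \frac{98540}{\frac{104}{21}} = \left(-98540\right) \frac{21}{104} = - \frac{39795}{2} \approx -19898.0$)
$\frac{1}{E} = \frac{1}{- \frac{39795}{2}} = - \frac{2}{39795}$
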